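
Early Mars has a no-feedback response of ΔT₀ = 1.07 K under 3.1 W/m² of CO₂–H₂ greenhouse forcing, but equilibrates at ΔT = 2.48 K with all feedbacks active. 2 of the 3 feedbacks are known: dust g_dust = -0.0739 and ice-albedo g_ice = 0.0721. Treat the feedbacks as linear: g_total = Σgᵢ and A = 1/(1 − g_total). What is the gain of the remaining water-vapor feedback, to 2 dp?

Amplification A = ΔT/ΔT₀ = 2.48/1.07 = 2.318.
Total gain g = 1 − 1/A = 1 − 1/2.318 = 0.5686.
Known gains sum to -0.0739 + 0.0721 = -0.0018.
g_wv = 0.5686 + 0.0018 = 0.57.

0.57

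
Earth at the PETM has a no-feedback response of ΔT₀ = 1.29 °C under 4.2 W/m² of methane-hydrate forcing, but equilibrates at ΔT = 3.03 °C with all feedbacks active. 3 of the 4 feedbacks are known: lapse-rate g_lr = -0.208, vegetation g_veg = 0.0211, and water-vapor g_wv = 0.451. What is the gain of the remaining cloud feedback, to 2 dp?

0.31

Amplification A = ΔT/ΔT₀ = 3.03/1.29 = 2.349.
Total gain g = 1 − 1/A = 1 − 1/2.349 = 0.5743.
Known gains sum to -0.208 + 0.0211 + 0.451 = 0.2641.
g_cld = 0.5743 − 0.2641 = 0.31.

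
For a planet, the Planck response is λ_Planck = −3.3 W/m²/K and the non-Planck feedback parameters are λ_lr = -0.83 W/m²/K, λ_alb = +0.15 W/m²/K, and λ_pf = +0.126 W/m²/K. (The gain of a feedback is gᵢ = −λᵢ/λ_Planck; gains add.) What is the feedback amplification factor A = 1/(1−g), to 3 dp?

0.856

Convert to gains: g_lr = -0.83/3.3 = -0.2515; g_alb = 0.15/3.3 = 0.04545; g_pf = 0.126/3.3 = 0.03818.
Total gain g = -0.16787.
A = 1/(1 + 0.16787) = 0.856.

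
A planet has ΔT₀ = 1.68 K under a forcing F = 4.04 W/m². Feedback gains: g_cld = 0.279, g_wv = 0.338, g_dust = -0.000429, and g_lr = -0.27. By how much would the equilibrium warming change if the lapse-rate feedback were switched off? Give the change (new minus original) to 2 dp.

1.81 K

Original: g = 0.346571, ΔT = 1.68/(1−0.346571) = 2.5711 K.
Without lapse-rate: g' = 0.616571, ΔT' = 1.68/(1−0.616571) = 4.3815 K.
Change = 4.3815 − 2.5711 = 1.81 K.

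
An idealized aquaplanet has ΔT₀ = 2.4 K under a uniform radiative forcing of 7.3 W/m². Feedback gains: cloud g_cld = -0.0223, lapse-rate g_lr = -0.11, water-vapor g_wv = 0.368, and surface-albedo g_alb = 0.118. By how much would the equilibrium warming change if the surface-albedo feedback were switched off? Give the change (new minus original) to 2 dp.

Original: g = 0.3537, ΔT = 2.4/(1−0.3537) = 3.7134 K.
Without surface-albedo: g' = 0.2357, ΔT' = 2.4/(1−0.2357) = 3.1401 K.
Change = 3.1401 − 3.7134 = -0.57 K.

-0.57 K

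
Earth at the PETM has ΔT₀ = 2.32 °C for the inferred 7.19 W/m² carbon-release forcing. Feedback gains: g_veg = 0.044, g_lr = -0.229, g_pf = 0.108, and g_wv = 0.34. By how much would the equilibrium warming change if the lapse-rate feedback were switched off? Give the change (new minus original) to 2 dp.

Original: g = 0.263, ΔT = 2.32/(1−0.263) = 3.1479 °C.
Without lapse-rate: g' = 0.492, ΔT' = 2.32/(1−0.492) = 4.5669 °C.
Change = 4.5669 − 3.1479 = 1.42 °C.

1.42 °C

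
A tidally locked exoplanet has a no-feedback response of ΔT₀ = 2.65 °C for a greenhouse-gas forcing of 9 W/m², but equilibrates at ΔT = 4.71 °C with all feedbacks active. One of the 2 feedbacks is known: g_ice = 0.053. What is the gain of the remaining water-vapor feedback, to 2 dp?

Amplification A = ΔT/ΔT₀ = 4.71/2.65 = 1.777.
Total gain g = 1 − 1/A = 1 − 1/1.777 = 0.4373.
The known gain is 0.053.
g_wv = 0.4373 − 0.053 = 0.38.

0.38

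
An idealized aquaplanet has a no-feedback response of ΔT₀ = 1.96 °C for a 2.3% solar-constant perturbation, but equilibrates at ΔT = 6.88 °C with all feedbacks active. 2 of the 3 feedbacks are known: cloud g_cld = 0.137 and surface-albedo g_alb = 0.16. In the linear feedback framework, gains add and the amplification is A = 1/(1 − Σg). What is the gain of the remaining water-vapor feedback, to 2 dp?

Amplification A = ΔT/ΔT₀ = 6.88/1.96 = 3.51.
Total gain g = 1 − 1/A = 1 − 1/3.51 = 0.7151.
Known gains sum to 0.137 + 0.16 = 0.297.
g_wv = 0.7151 − 0.297 = 0.42.

0.42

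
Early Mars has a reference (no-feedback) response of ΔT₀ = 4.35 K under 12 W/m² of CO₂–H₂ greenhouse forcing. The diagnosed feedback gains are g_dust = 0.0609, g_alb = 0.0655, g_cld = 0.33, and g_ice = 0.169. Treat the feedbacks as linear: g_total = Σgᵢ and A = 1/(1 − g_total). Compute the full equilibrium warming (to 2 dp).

11.61 K

Total gain g = 0.0609 + 0.0655 + 0.33 + 0.169 = 0.6254.
Amplification A = 1/(1 − 0.6254) = 2.67.
ΔT = 4.35 × 2.67 = 11.61 K.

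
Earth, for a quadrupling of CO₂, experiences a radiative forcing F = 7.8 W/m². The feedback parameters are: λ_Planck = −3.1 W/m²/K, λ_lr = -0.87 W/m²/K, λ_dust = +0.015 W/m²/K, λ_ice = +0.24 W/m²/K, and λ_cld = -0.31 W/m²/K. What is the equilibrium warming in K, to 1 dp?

Net feedback parameter λ = (−3.1) + (-0.87) + (+0.015) + (+0.24) + (-0.31) = -4.025 W/m²/K.
ΔT = −F/λ = −7.8/(-4.025) = 1.9 K.

1.9 K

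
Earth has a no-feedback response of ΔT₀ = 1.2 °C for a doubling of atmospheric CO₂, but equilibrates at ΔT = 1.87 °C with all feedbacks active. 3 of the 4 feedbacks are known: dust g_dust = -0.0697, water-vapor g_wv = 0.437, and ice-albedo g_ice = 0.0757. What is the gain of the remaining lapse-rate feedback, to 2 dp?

-0.08

Amplification A = ΔT/ΔT₀ = 1.87/1.2 = 1.558.
Total gain g = 1 − 1/A = 1 − 1/1.558 = 0.3582.
Known gains sum to -0.0697 + 0.437 + 0.0757 = 0.443.
g_lr = 0.3582 − 0.443 = -0.08.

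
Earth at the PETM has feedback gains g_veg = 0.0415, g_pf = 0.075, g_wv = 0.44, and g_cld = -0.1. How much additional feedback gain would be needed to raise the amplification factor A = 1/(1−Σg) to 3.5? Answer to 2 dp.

0.26

Current total gain = 0.4565.
Target gain for A = 3.5: g* = 1 − 1/3.5 = 0.7143.
Additional gain needed = 0.7143 − 0.4565 = 0.26.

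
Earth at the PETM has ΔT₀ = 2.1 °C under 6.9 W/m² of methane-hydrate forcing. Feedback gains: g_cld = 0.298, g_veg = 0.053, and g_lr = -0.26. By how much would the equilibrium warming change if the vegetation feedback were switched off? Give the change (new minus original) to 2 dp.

Original: g = 0.091, ΔT = 2.1/(1−0.091) = 2.3102 °C.
Without vegetation: g' = 0.038, ΔT' = 2.1/(1−0.038) = 2.1830 °C.
Change = 2.1830 − 2.3102 = -0.13 °C.

-0.13 °C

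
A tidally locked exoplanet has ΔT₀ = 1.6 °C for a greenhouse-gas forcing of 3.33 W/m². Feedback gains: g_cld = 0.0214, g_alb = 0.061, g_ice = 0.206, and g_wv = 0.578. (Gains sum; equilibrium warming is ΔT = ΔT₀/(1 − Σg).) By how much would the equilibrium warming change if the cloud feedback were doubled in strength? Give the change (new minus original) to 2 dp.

2.28 °C

Original: g = 0.8664, ΔT = 1.6/(1−0.8664) = 11.9760 °C.
With doubled cloud: g' = 0.8878, ΔT' = 1.6/(1−0.8878) = 14.2602 °C.
Change = 14.2602 − 11.9760 = 2.28 °C.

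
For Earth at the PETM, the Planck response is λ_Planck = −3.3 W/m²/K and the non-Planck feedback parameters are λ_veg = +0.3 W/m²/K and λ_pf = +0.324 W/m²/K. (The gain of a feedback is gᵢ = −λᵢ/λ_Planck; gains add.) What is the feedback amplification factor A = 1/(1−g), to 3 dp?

1.233

Convert to gains: g_veg = 0.3/3.3 = 0.09091; g_pf = 0.324/3.3 = 0.09818.
Total gain g = 0.18909.
A = 1/(1 − 0.18909) = 1.233.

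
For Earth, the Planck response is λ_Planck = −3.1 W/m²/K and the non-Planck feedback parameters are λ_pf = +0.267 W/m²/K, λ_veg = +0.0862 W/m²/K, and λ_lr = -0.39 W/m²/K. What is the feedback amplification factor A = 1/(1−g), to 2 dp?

Convert to gains: g_pf = 0.267/3.1 = 0.08613; g_veg = 0.0862/3.1 = 0.02781; g_lr = -0.39/3.1 = -0.1258.
Total gain g = -0.01186.
A = 1/(1 + 0.01186) = 0.99.

0.99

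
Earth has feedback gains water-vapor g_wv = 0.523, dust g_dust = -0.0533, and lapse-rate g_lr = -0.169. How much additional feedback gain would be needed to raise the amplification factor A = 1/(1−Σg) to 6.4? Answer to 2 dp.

0.54

Current total gain = 0.3007.
Target gain for A = 6.4: g* = 1 − 1/6.4 = 0.8438.
Additional gain needed = 0.8438 − 0.3007 = 0.54.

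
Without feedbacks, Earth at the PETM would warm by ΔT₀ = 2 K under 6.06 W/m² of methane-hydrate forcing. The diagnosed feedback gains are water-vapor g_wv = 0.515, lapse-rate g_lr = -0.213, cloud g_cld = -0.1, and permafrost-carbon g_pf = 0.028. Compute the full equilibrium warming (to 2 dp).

Total gain g = 0.515 − 0.213 − 0.1 + 0.028 = 0.23.
Amplification A = 1/(1 − 0.23) = 1.299.
ΔT = 2 × 1.299 = 2.60 K.

2.60 K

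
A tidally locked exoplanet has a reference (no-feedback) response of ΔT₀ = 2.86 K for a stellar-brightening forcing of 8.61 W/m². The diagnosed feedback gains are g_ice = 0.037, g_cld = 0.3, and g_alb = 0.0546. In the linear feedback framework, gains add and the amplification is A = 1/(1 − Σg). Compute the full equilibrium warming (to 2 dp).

Total gain g = 0.037 + 0.3 + 0.0546 = 0.3916.
Amplification A = 1/(1 − 0.3916) = 1.644.
ΔT = 2.86 × 1.644 = 4.70 K.

4.70 K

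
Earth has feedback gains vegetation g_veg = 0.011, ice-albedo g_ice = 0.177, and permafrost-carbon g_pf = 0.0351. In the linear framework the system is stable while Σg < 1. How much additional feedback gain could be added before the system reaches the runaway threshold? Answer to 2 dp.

Current total gain = 0.011 + 0.177 + 0.0351 = 0.2231.
Margin to runaway = 1 − 0.2231 = 0.78.

0.78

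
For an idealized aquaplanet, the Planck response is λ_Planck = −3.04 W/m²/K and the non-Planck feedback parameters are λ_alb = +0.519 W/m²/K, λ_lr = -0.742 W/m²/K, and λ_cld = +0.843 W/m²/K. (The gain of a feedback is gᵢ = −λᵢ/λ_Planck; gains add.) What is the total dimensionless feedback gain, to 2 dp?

Convert to gains: g_alb = 0.519/3.04 = 0.1707; g_lr = -0.742/3.04 = -0.2441; g_cld = 0.843/3.04 = 0.2773.
Total gain g = 0.2039.

0.20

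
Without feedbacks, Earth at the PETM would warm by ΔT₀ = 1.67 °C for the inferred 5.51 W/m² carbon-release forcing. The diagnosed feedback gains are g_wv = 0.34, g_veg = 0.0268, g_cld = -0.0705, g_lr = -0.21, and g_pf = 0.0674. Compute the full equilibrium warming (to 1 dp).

Total gain g = 0.34 + 0.0268 − 0.0705 − 0.21 + 0.0674 = 0.1537.
Amplification A = 1/(1 − 0.1537) = 1.182.
ΔT = 1.67 × 1.182 = 2.0 °C.

2.0 °C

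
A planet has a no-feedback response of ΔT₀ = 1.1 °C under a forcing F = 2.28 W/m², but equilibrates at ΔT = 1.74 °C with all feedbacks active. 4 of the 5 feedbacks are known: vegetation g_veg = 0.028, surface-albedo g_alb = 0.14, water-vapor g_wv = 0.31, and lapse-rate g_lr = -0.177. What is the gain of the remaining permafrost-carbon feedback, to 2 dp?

0.07

Amplification A = ΔT/ΔT₀ = 1.74/1.1 = 1.582.
Total gain g = 1 − 1/A = 1 − 1/1.582 = 0.3679.
Known gains sum to 0.028 + 0.14 + 0.31 − 0.177 = 0.301.
g_pf = 0.3679 − 0.301 = 0.07.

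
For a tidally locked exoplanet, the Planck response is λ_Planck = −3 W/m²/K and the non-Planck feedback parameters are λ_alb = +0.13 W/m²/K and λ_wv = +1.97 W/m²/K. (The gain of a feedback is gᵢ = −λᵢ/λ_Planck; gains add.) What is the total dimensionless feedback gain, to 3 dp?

Convert to gains: g_alb = 0.13/3 = 0.04333; g_wv = 1.97/3 = 0.6567.
Total gain g = 0.70003.

0.700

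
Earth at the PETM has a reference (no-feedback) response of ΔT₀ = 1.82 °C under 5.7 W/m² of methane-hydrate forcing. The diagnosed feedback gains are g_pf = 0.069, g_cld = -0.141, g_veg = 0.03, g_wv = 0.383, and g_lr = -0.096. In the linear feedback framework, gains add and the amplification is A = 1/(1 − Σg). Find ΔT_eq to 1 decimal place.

Total gain g = 0.069 − 0.141 + 0.03 + 0.383 − 0.096 = 0.245.
Amplification A = 1/(1 − 0.245) = 1.325.
ΔT = 1.82 × 1.325 = 2.4 °C.

2.4 °C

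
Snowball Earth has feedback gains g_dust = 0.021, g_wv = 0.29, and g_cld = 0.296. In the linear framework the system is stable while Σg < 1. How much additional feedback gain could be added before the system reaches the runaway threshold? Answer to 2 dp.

0.39

Current total gain = 0.021 + 0.29 + 0.296 = 0.607.
Margin to runaway = 1 − 0.607 = 0.39.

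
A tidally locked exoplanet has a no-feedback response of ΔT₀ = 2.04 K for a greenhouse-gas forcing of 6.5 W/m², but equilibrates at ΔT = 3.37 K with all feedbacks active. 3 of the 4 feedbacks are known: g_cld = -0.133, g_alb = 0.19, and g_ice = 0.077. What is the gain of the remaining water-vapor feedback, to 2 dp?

Amplification A = ΔT/ΔT₀ = 3.37/2.04 = 1.652.
Total gain g = 1 − 1/A = 1 − 1/1.652 = 0.3947.
Known gains sum to -0.133 + 0.19 + 0.077 = 0.134.
g_wv = 0.3947 − 0.134 = 0.26.

0.26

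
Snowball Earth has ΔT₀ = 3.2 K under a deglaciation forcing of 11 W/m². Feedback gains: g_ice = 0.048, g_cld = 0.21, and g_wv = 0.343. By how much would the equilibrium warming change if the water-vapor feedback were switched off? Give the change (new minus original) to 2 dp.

-3.71 K

Original: g = 0.601, ΔT = 3.2/(1−0.601) = 8.0201 K.
Without water-vapor: g' = 0.258, ΔT' = 3.2/(1−0.258) = 4.3127 K.
Change = 4.3127 − 8.0201 = -3.71 K.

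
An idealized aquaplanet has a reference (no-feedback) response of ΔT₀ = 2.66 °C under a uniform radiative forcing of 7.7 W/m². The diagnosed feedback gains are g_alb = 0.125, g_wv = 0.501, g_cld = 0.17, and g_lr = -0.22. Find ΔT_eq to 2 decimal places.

Total gain g = 0.125 + 0.501 + 0.17 − 0.22 = 0.576.
Amplification A = 1/(1 − 0.576) = 2.358.
ΔT = 2.66 × 2.358 = 6.27 °C.

6.27 °C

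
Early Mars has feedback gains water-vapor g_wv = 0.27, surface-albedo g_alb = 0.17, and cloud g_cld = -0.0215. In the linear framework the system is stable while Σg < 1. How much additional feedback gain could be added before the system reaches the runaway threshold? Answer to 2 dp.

Current total gain = 0.27 + 0.17 − 0.0215 = 0.4185.
Margin to runaway = 1 − 0.4185 = 0.58.

0.58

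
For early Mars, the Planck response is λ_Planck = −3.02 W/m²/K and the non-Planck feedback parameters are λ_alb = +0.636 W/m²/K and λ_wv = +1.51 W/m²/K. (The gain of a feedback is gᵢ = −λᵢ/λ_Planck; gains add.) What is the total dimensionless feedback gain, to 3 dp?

0.711

Convert to gains: g_alb = 0.636/3.02 = 0.2106; g_wv = 1.51/3.02 = 0.5.
Total gain g = 0.7106.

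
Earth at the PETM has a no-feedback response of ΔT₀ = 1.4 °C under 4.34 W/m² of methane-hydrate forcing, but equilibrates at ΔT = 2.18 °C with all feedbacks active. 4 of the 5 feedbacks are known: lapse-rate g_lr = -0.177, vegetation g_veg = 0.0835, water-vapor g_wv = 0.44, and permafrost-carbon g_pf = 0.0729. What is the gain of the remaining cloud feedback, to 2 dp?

Amplification A = ΔT/ΔT₀ = 2.18/1.4 = 1.557.
Total gain g = 1 − 1/A = 1 − 1/1.557 = 0.3577.
Known gains sum to -0.177 + 0.0835 + 0.44 + 0.0729 = 0.4194.
g_cld = 0.3577 − 0.4194 = -0.06.

-0.06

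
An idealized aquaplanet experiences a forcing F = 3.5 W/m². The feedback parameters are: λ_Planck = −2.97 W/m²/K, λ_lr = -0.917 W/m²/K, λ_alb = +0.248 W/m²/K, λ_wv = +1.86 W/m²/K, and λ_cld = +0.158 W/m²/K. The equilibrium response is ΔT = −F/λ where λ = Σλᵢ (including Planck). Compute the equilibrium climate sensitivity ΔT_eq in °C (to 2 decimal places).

2.16 °C

Net feedback parameter λ = (−2.97) + (-0.917) + (+0.248) + (+1.86) + (+0.158) = -1.621 W/m²/K.
ΔT = −F/λ = −3.5/(-1.621) = 2.16 °C.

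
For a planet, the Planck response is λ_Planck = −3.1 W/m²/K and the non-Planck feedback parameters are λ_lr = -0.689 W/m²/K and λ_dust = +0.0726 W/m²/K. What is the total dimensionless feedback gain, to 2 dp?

-0.20

Convert to gains: g_lr = -0.689/3.1 = -0.2223; g_dust = 0.0726/3.1 = 0.02342.
Total gain g = -0.19888.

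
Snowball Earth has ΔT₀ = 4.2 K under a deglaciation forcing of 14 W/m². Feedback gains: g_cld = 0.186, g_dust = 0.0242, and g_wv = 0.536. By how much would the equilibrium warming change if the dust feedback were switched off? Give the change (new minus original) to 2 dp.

Original: g = 0.7462, ΔT = 4.2/(1−0.7462) = 16.5485 K.
Without dust: g' = 0.722, ΔT' = 4.2/(1−0.722) = 15.1079 K.
Change = 15.1079 − 16.5485 = -1.44 K.

-1.44 K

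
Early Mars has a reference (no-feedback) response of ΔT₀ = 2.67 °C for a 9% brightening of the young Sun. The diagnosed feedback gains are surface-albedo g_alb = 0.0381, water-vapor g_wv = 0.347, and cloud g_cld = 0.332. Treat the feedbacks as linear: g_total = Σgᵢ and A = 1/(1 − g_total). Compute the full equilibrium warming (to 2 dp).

9.44 °C

Total gain g = 0.0381 + 0.347 + 0.332 = 0.7171.
Amplification A = 1/(1 − 0.7171) = 3.535.
ΔT = 2.67 × 3.535 = 9.44 °C.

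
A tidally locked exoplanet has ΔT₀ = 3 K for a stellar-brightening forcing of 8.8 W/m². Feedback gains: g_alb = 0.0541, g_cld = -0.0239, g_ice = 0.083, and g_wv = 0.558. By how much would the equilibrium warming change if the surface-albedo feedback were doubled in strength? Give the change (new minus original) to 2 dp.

Original: g = 0.6712, ΔT = 3/(1−0.6712) = 9.1241 K.
With doubled surface-albedo: g' = 0.7253, ΔT' = 3/(1−0.7253) = 10.9210 K.
Change = 10.9210 − 9.1241 = 1.80 K.

1.80 K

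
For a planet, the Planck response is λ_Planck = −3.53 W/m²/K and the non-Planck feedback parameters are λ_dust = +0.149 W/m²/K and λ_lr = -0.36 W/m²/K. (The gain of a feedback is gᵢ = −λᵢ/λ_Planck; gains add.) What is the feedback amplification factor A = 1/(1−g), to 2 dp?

Convert to gains: g_dust = 0.149/3.53 = 0.04221; g_lr = -0.36/3.53 = -0.102.
Total gain g = -0.05979.
A = 1/(1 + 0.05979) = 0.94.

0.94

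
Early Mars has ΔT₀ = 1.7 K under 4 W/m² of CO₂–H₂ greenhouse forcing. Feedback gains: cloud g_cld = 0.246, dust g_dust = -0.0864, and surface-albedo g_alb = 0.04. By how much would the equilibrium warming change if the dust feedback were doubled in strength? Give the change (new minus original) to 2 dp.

Original: g = 0.1996, ΔT = 1.7/(1−0.1996) = 2.1239 K.
With doubled dust: g' = 0.1132, ΔT' = 1.7/(1−0.1132) = 1.9170 K.
Change = 1.9170 − 2.1239 = -0.21 K.

-0.21 K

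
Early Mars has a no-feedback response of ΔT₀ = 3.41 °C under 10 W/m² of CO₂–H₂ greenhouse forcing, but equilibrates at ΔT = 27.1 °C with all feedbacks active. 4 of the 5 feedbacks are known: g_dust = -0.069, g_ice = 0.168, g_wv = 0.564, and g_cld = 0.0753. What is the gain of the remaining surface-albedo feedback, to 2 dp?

Amplification A = ΔT/ΔT₀ = 27.1/3.41 = 7.947.
Total gain g = 1 − 1/A = 1 − 1/7.947 = 0.8742.
Known gains sum to -0.069 + 0.168 + 0.564 + 0.0753 = 0.7383.
g_alb = 0.8742 − 0.7383 = 0.14.

0.14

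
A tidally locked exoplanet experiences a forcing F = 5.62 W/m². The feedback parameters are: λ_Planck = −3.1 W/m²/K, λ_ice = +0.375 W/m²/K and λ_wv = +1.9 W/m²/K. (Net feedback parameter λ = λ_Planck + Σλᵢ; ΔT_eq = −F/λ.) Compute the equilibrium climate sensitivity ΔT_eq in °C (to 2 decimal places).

6.81 °C

Net feedback parameter λ = (−3.1) + (+0.375) + (+1.9) = -0.825 W/m²/K.
ΔT = −F/λ = −5.62/(-0.825) = 6.81 °C.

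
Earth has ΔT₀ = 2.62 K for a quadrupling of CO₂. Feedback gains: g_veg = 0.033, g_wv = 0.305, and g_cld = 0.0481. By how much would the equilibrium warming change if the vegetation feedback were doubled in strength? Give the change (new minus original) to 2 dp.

0.24 K

Original: g = 0.3861, ΔT = 2.62/(1−0.3861) = 4.2678 K.
With doubled vegetation: g' = 0.4191, ΔT' = 2.62/(1−0.4191) = 4.5102 K.
Change = 4.5102 − 4.2678 = 0.24 K.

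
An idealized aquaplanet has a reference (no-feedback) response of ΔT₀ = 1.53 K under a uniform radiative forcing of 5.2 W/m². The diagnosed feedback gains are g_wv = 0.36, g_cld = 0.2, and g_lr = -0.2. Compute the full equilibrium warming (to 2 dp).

2.39 K

Total gain g = 0.36 + 0.2 − 0.2 = 0.36.
Amplification A = 1/(1 − 0.36) = 1.562.
ΔT = 1.53 × 1.562 = 2.39 K.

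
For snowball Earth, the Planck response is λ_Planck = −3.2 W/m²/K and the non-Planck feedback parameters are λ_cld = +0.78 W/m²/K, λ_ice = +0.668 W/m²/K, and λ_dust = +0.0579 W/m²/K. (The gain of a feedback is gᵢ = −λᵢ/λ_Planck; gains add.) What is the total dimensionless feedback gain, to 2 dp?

0.47

Convert to gains: g_cld = 0.78/3.2 = 0.2437; g_ice = 0.668/3.2 = 0.2087; g_dust = 0.0579/3.2 = 0.01809.
Total gain g = 0.47049.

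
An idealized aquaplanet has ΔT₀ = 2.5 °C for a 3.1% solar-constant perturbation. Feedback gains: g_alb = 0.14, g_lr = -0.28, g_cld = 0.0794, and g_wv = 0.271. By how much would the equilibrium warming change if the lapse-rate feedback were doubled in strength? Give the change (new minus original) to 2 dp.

Original: g = 0.2104, ΔT = 2.5/(1−0.2104) = 3.1662 °C.
With doubled lapse-rate: g' = -0.0696, ΔT' = 2.5/(1+0.0696) = 2.3373 °C.
Change = 2.3373 − 3.1662 = -0.83 °C.

-0.83 °C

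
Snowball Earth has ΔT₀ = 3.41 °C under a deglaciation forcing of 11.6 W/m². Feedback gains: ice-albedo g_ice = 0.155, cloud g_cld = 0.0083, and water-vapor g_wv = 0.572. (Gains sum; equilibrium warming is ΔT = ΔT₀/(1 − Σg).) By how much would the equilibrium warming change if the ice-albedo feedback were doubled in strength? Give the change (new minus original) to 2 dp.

18.20 °C

Original: g = 0.7353, ΔT = 3.41/(1−0.7353) = 12.8825 °C.
With doubled ice-albedo: g' = 0.8903, ΔT' = 3.41/(1−0.8903) = 31.0848 °C.
Change = 31.0848 − 12.8825 = 18.20 °C.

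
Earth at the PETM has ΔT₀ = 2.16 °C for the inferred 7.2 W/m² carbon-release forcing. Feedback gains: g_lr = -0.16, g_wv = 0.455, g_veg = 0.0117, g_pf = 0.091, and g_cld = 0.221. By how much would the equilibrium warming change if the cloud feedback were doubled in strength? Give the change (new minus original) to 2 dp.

Original: g = 0.6187, ΔT = 2.16/(1−0.6187) = 5.6648 °C.
With doubled cloud: g' = 0.8397, ΔT' = 2.16/(1−0.8397) = 13.4747 °C.
Change = 13.4747 − 5.6648 = 7.81 °C.

7.81 °C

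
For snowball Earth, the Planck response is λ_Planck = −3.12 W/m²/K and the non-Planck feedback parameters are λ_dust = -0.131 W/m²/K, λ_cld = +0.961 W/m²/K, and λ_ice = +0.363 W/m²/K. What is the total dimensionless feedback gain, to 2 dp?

Convert to gains: g_dust = -0.131/3.12 = -0.04199; g_cld = 0.961/3.12 = 0.308; g_ice = 0.363/3.12 = 0.1163.
Total gain g = 0.38231.

0.38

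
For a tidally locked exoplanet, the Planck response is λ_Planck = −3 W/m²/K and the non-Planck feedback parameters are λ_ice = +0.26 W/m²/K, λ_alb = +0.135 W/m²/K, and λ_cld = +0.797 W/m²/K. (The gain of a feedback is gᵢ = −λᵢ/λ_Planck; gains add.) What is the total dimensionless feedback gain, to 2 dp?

Convert to gains: g_ice = 0.26/3 = 0.08667; g_alb = 0.135/3 = 0.045; g_cld = 0.797/3 = 0.2657.
Total gain g = 0.39737.

0.40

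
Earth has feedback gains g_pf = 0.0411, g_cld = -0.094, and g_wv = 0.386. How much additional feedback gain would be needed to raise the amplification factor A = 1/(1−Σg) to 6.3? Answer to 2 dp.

0.51

Current total gain = 0.3331.
Target gain for A = 6.3: g* = 1 − 1/6.3 = 0.8413.
Additional gain needed = 0.8413 − 0.3331 = 0.51.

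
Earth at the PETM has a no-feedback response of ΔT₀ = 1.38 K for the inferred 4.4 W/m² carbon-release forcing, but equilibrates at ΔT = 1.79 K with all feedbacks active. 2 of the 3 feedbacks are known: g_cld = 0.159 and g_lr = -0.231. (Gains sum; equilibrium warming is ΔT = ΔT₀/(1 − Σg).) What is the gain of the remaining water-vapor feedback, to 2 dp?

Amplification A = ΔT/ΔT₀ = 1.79/1.38 = 1.297.
Total gain g = 1 − 1/A = 1 − 1/1.297 = 0.229.
Known gains sum to 0.159 − 0.231 = -0.072.
g_wv = 0.229 + 0.072 = 0.30.

0.30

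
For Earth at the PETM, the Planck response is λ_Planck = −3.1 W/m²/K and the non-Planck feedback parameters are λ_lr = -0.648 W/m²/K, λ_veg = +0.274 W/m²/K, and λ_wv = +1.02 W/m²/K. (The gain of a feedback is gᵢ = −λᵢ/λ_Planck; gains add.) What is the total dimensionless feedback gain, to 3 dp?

0.208

Convert to gains: g_lr = -0.648/3.1 = -0.209; g_veg = 0.274/3.1 = 0.08839; g_wv = 1.02/3.1 = 0.329.
Total gain g = 0.20839.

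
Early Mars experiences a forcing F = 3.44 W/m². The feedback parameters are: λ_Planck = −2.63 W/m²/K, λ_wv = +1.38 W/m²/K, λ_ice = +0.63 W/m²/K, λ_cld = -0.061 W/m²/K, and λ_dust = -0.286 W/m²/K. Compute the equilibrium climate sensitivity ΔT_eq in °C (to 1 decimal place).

Net feedback parameter λ = (−2.63) + (+1.38) + (+0.63) + (-0.061) + (-0.286) = -0.967 W/m²/K.
ΔT = −F/λ = −3.44/(-0.967) = 3.6 °C.

3.6 °C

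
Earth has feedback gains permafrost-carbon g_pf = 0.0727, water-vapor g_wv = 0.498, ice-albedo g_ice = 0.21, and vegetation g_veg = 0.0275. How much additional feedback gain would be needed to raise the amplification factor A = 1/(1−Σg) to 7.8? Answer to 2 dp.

0.06

Current total gain = 0.8082.
Target gain for A = 7.8: g* = 1 − 1/7.8 = 0.8718.
Additional gain needed = 0.8718 − 0.8082 = 0.06.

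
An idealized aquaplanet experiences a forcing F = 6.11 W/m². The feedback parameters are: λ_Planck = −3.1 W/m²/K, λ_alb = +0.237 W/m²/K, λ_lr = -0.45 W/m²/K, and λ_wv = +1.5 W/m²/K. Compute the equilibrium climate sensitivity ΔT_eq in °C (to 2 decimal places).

Net feedback parameter λ = (−3.1) + (+0.237) + (-0.45) + (+1.5) = -1.813 W/m²/K.
ΔT = −F/λ = −6.11/(-1.813) = 3.37 °C.

3.37 °C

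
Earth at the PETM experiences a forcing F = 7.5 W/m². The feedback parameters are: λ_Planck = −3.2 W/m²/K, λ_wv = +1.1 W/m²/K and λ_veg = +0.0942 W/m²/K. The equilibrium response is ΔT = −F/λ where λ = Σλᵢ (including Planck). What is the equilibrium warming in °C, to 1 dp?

3.7 °C

Net feedback parameter λ = (−3.2) + (+1.1) + (+0.0942) = -2.0058 W/m²/K.
ΔT = −F/λ = −7.5/(-2.0058) = 3.7 °C.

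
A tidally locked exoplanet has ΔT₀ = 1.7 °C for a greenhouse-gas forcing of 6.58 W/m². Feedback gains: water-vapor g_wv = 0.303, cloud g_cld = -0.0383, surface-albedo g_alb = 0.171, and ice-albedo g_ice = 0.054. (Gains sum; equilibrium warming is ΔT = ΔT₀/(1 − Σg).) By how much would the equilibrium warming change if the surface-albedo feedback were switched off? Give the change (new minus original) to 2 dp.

Original: g = 0.4897, ΔT = 1.7/(1−0.4897) = 3.3314 °C.
Without surface-albedo: g' = 0.3187, ΔT' = 1.7/(1−0.3187) = 2.4952 °C.
Change = 2.4952 − 3.3314 = -0.84 °C.

-0.84 °C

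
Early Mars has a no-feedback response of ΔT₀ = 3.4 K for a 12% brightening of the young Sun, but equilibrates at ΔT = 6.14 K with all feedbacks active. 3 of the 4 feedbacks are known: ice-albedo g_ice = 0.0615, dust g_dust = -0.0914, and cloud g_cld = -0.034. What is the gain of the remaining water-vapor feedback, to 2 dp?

Amplification A = ΔT/ΔT₀ = 6.14/3.4 = 1.806.
Total gain g = 1 − 1/A = 1 − 1/1.806 = 0.4463.
Known gains sum to 0.0615 − 0.0914 − 0.034 = -0.0639.
g_wv = 0.4463 + 0.0639 = 0.51.

0.51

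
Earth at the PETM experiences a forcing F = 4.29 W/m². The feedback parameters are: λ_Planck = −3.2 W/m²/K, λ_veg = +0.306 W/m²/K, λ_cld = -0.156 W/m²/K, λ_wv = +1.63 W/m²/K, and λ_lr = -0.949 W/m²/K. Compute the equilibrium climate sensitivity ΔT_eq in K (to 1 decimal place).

Net feedback parameter λ = (−3.2) + (+0.306) + (-0.156) + (+1.63) + (-0.949) = -2.369 W/m²/K.
ΔT = −F/λ = −4.29/(-2.369) = 1.8 K.

1.8 K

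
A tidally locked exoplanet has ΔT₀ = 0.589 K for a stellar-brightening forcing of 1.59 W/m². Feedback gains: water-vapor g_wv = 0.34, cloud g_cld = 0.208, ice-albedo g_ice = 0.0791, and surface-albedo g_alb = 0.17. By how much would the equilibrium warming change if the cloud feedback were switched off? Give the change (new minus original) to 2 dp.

-1.47 K

Original: g = 0.7971, ΔT = 0.589/(1−0.7971) = 2.9029 K.
Without cloud: g' = 0.5891, ΔT' = 0.589/(1−0.5891) = 1.4334 K.
Change = 1.4334 − 2.9029 = -1.47 K.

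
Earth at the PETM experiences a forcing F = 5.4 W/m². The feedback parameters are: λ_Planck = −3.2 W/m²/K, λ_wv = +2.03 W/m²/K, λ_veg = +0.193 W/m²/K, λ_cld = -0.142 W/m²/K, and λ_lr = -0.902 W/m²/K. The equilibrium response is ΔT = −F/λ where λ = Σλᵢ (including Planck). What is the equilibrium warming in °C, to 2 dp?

Net feedback parameter λ = (−3.2) + (+2.03) + (+0.193) + (-0.142) + (-0.902) = -2.021 W/m²/K.
ΔT = −F/λ = −5.4/(-2.021) = 2.67 °C.

2.67 °C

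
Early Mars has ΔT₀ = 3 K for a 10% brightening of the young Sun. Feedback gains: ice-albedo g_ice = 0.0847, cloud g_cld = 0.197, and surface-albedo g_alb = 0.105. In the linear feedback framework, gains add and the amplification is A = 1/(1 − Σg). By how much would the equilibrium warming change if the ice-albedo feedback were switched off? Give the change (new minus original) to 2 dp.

Original: g = 0.3867, ΔT = 3/(1−0.3867) = 4.8916 K.
Without ice-albedo: g' = 0.302, ΔT' = 3/(1−0.302) = 4.2980 K.
Change = 4.2980 − 4.8916 = -0.59 K.

-0.59 K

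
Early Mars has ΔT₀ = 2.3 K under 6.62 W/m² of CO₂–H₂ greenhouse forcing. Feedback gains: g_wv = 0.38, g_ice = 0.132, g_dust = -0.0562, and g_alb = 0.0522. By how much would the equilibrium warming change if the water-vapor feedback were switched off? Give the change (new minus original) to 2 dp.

Original: g = 0.508, ΔT = 2.3/(1−0.508) = 4.6748 K.
Without water-vapor: g' = 0.128, ΔT' = 2.3/(1−0.128) = 2.6376 K.
Change = 2.6376 − 4.6748 = -2.04 K.

-2.04 K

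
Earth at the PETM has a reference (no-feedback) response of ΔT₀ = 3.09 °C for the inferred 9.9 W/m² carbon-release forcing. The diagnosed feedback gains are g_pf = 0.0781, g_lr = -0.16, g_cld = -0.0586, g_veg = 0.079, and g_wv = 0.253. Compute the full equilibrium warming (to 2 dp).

Total gain g = 0.0781 − 0.16 − 0.0586 + 0.079 + 0.253 = 0.1915.
Amplification A = 1/(1 − 0.1915) = 1.237.
ΔT = 3.09 × 1.237 = 3.82 °C.

3.82 °C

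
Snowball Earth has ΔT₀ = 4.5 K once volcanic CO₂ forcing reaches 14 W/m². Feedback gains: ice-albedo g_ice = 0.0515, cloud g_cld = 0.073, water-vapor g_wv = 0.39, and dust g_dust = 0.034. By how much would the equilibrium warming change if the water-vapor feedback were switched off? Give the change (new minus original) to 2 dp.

Original: g = 0.5485, ΔT = 4.5/(1−0.5485) = 9.9668 K.
Without water-vapor: g' = 0.1585, ΔT' = 4.5/(1−0.1585) = 5.3476 K.
Change = 5.3476 − 9.9668 = -4.62 K.

-4.62 K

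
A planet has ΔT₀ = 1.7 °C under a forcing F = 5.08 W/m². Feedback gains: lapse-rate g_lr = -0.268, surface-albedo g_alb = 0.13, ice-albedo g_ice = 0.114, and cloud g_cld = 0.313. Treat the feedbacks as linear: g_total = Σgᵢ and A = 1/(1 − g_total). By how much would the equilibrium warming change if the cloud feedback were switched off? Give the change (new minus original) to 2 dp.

-0.73 °C

Original: g = 0.289, ΔT = 1.7/(1−0.289) = 2.3910 °C.
Without cloud: g' = -0.024, ΔT' = 1.7/(1+0.024) = 1.6602 °C.
Change = 1.6602 − 2.3910 = -0.73 °C.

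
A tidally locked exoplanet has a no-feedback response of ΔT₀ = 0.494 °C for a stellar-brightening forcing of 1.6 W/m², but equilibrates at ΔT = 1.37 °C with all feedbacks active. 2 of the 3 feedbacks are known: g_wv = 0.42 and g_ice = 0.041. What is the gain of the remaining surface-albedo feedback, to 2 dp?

0.18

Amplification A = ΔT/ΔT₀ = 1.37/0.494 = 2.773.
Total gain g = 1 − 1/A = 1 − 1/2.773 = 0.6394.
Known gains sum to 0.42 + 0.041 = 0.461.
g_alb = 0.6394 − 0.461 = 0.18.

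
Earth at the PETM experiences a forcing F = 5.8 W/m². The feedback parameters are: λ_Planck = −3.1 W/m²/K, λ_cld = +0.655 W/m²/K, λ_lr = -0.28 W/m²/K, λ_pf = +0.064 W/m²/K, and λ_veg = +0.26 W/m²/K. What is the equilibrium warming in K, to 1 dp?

Net feedback parameter λ = (−3.1) + (+0.655) + (-0.28) + (+0.064) + (+0.26) = -2.401 W/m²/K.
ΔT = −F/λ = −5.8/(-2.401) = 2.4 K.

2.4 K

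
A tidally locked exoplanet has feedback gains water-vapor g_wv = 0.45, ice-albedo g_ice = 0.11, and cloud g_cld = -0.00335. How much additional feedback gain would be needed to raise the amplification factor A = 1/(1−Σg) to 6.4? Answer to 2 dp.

Current total gain = 0.55665.
Target gain for A = 6.4: g* = 1 − 1/6.4 = 0.8438.
Additional gain needed = 0.8438 − 0.55665 = 0.29.

0.29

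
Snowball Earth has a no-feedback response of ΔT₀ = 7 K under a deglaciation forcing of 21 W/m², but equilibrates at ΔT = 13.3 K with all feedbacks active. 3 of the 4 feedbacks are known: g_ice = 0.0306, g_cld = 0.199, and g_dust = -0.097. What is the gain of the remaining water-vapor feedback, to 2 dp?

Amplification A = ΔT/ΔT₀ = 13.3/7 = 1.9.
Total gain g = 1 − 1/A = 1 − 1/1.9 = 0.4737.
Known gains sum to 0.0306 + 0.199 − 0.097 = 0.1326.
g_wv = 0.4737 − 0.1326 = 0.34.

0.34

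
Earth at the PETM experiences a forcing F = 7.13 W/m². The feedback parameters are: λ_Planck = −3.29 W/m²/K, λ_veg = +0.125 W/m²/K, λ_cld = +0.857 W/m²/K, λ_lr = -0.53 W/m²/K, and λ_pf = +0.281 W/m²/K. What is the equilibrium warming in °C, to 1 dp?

Net feedback parameter λ = (−3.29) + (+0.125) + (+0.857) + (-0.53) + (+0.281) = -2.557 W/m²/K.
ΔT = −F/λ = −7.13/(-2.557) = 2.8 °C.

2.8 °C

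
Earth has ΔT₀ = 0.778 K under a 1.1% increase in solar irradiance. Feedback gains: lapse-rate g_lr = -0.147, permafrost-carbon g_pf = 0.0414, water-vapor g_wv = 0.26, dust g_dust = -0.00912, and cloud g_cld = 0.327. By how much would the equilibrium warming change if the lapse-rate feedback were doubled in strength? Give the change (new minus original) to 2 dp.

-0.32 K

Original: g = 0.47228, ΔT = 0.778/(1−0.47228) = 1.4743 K.
With doubled lapse-rate: g' = 0.32528, ΔT' = 0.778/(1−0.32528) = 1.1531 K.
Change = 1.1531 − 1.4743 = -0.32 K.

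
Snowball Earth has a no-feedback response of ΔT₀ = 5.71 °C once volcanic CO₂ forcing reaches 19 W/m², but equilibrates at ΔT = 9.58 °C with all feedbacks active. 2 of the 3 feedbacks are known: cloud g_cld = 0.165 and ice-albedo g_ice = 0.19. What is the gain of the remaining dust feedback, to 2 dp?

0.05

Amplification A = ΔT/ΔT₀ = 9.58/5.71 = 1.678.
Total gain g = 1 − 1/A = 1 − 1/1.678 = 0.4041.
Known gains sum to 0.165 + 0.19 = 0.355.
g_dust = 0.4041 − 0.355 = 0.05.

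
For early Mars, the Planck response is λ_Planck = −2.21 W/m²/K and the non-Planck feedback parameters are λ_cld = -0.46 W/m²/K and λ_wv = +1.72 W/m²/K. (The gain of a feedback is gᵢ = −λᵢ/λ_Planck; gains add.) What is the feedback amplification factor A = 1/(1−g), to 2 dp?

2.33

Convert to gains: g_cld = -0.46/2.21 = -0.2081; g_wv = 1.72/2.21 = 0.7783.
Total gain g = 0.5702.
A = 1/(1 − 0.5702) = 2.33.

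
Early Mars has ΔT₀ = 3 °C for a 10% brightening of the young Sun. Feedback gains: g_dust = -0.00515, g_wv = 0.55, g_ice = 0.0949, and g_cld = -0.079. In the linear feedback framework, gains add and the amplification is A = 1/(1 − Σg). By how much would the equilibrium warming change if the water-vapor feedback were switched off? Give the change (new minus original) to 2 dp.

-3.80 °C

Original: g = 0.56075, ΔT = 3/(1−0.56075) = 6.8298 °C.
Without water-vapor: g' = 0.01075, ΔT' = 3/(1−0.01075) = 3.0326 °C.
Change = 3.0326 − 6.8298 = -3.80 °C.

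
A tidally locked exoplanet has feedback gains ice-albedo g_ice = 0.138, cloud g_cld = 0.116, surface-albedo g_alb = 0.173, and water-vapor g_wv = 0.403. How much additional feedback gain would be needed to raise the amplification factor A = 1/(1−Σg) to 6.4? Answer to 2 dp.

0.01

Current total gain = 0.83.
Target gain for A = 6.4: g* = 1 − 1/6.4 = 0.8438.
Additional gain needed = 0.8438 − 0.83 = 0.01.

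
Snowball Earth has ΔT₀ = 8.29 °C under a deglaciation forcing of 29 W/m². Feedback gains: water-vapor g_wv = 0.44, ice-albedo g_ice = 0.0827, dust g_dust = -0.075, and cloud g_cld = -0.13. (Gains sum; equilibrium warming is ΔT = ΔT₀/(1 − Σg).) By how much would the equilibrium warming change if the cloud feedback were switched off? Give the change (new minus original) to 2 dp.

Original: g = 0.3177, ΔT = 8.29/(1−0.3177) = 12.1501 °C.
Without cloud: g' = 0.4477, ΔT' = 8.29/(1−0.4477) = 15.0100 °C.
Change = 15.0100 − 12.1501 = 2.86 °C.

2.86 °C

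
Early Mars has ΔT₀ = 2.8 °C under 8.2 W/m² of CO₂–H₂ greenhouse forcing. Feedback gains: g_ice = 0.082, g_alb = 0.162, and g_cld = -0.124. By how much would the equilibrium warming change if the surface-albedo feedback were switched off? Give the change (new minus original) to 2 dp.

-0.49 °C

Original: g = 0.12, ΔT = 2.8/(1−0.12) = 3.1818 °C.
Without surface-albedo: g' = -0.042, ΔT' = 2.8/(1+0.042) = 2.6871 °C.
Change = 2.6871 − 3.1818 = -0.49 °C.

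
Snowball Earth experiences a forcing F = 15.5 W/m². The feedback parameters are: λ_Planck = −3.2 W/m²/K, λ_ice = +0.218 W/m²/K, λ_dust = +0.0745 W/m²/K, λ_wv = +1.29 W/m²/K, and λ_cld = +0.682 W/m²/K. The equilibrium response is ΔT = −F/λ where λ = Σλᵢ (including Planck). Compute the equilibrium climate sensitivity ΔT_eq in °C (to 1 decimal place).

Net feedback parameter λ = (−3.2) + (+0.218) + (+0.0745) + (+1.29) + (+0.682) = -0.9355 W/m²/K.
ΔT = −F/λ = −15.5/(-0.9355) = 16.6 °C.

16.6 °C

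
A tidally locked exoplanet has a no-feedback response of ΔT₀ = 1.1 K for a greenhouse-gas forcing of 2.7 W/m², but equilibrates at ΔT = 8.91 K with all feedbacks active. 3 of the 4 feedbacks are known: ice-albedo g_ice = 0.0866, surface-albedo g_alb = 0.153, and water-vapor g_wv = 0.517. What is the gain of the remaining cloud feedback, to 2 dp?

Amplification A = ΔT/ΔT₀ = 8.91/1.1 = 8.1.
Total gain g = 1 − 1/A = 1 − 1/8.1 = 0.8765.
Known gains sum to 0.0866 + 0.153 + 0.517 = 0.7566.
g_cld = 0.8765 − 0.7566 = 0.12.

0.12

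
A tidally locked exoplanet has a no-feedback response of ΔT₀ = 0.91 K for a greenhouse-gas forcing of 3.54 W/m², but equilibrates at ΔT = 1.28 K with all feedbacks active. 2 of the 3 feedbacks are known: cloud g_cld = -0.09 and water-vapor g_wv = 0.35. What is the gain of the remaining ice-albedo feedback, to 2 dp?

0.03

Amplification A = ΔT/ΔT₀ = 1.28/0.91 = 1.407.
Total gain g = 1 − 1/A = 1 − 1/1.407 = 0.2893.
Known gains sum to -0.09 + 0.35 = 0.26.
g_ice = 0.2893 − 0.26 = 0.03.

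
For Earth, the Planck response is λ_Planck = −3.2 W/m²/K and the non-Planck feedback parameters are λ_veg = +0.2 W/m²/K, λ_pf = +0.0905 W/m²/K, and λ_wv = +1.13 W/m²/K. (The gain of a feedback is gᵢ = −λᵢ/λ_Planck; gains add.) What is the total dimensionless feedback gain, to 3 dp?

0.444

Convert to gains: g_veg = 0.2/3.2 = 0.0625; g_pf = 0.0905/3.2 = 0.02828; g_wv = 1.13/3.2 = 0.3531.
Total gain g = 0.44388.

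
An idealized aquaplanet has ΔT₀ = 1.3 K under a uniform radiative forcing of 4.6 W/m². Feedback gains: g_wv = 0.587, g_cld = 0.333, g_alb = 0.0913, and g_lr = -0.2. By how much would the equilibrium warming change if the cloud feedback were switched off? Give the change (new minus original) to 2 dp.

Original: g = 0.8113, ΔT = 1.3/(1−0.8113) = 6.8892 K.
Without cloud: g' = 0.4783, ΔT' = 1.3/(1−0.4783) = 2.4919 K.
Change = 2.4919 − 6.8892 = -4.40 K.

-4.40 K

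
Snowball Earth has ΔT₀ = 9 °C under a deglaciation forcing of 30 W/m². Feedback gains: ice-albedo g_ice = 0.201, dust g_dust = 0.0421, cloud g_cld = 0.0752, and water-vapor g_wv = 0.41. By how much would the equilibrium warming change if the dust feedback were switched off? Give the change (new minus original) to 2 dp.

-4.44 °C

Original: g = 0.7283, ΔT = 9/(1−0.7283) = 33.1248 °C.
Without dust: g' = 0.6862, ΔT' = 9/(1−0.6862) = 28.6807 °C.
Change = 28.6807 − 33.1248 = -4.44 °C.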